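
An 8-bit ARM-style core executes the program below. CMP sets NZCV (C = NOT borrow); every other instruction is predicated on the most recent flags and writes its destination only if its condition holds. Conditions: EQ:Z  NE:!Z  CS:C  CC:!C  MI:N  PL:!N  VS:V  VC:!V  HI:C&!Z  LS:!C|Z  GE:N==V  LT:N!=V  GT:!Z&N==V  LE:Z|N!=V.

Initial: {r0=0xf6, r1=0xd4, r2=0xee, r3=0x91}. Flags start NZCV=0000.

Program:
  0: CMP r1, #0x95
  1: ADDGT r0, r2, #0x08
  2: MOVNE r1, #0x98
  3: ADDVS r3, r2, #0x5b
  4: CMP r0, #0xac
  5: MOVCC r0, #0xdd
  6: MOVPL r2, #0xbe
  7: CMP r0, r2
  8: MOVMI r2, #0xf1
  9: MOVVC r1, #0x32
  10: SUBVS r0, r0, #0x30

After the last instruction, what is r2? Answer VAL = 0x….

VAL = 0xbe

[0] flags=0010 → (cmp)
[1] flags=0010 GT?T → r0=0xf6
[2] flags=0010 NE?T → r1=0x98
[3] flags=0010 VS?F → skip
[4] flags=0010 → (cmp)
[5] flags=0010 CC?F → skip
[6] flags=0010 PL?T → r2=0xbe
[7] flags=0010 → (cmp)
[8] flags=0010 MI?F → skip
[9] flags=0010 VC?T → r1=0x32
[10] flags=0010 VS?F → skip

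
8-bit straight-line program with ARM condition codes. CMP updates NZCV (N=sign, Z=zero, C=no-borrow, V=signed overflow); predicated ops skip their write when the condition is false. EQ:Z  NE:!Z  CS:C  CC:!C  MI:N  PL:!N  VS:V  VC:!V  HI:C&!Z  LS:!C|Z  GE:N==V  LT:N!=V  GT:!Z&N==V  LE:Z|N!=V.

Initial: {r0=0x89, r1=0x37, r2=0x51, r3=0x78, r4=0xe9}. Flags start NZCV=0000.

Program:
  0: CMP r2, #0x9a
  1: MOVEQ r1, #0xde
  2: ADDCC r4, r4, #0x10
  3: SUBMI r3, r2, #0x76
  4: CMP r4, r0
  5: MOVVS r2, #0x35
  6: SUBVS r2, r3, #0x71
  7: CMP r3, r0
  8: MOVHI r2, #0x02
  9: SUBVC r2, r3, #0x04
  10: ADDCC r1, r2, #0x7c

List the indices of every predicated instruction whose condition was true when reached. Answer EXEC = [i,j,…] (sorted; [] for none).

[0] flags=1001 → (cmp)
[1] flags=1001 EQ?F → skip
[2] flags=1001 CC?T → r4=0xf9
[3] flags=1001 MI?T → r3=0xdb
[4] flags=0010 → (cmp)
[5] flags=0010 VS?F → skip
[6] flags=0010 VS?F → skip
[7] flags=0010 → (cmp)
[8] flags=0010 HI?T → r2=0x02
[9] flags=0010 VC?T → r2=0xd7
[10] flags=0010 CC?F → skip

EXEC = [2,3,8,9]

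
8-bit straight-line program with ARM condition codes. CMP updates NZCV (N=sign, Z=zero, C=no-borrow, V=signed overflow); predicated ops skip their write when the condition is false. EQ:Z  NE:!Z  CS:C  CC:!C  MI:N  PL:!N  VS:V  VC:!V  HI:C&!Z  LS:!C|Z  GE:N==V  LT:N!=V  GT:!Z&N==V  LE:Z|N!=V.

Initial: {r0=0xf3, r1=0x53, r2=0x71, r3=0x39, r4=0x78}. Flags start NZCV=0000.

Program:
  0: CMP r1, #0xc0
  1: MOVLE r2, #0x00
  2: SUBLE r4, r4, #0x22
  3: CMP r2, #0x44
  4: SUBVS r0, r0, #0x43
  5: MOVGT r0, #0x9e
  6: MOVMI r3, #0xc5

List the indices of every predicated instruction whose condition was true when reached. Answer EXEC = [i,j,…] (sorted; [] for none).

EXEC = [5]

[0] flags=1001 → (cmp)
[1] flags=1001 LE?F → skip
[2] flags=1001 LE?F → skip
[3] flags=0010 → (cmp)
[4] flags=0010 VS?F → skip
[5] flags=0010 GT?T → r0=0x9e
[6] flags=0010 MI?F → skip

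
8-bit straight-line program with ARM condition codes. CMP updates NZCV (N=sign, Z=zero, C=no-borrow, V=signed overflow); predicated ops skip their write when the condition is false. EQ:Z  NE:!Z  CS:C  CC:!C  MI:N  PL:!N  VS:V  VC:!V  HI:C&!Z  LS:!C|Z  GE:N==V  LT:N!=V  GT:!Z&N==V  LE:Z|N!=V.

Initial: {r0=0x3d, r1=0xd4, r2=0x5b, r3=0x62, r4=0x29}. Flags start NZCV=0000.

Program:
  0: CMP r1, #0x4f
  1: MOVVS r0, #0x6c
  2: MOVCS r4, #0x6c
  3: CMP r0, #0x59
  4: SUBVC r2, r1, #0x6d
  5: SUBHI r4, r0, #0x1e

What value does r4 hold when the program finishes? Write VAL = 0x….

0: ✓ CMP  NZCV=1010
1: · MOVVS
2: ✓ MOVCS  r4←0x6c
3: ✓ CMP  NZCV=1000
4: ✓ SUBVC  r2←0x67
5: · SUBHI

VAL = 0x6c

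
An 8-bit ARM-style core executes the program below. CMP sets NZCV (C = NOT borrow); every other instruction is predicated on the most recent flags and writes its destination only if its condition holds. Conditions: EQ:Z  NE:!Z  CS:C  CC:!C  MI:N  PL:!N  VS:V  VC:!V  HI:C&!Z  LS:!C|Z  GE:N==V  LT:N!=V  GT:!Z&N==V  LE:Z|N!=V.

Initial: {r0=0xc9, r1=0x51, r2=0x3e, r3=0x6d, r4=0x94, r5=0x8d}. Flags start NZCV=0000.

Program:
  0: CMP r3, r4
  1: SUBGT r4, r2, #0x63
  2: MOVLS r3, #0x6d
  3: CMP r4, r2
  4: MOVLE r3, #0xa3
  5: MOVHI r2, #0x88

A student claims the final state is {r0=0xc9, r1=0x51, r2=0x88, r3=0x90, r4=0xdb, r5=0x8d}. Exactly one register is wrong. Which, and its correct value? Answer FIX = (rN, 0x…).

FIX = (r3, 0xa3)

0: ✓ CMP  NZCV=1001
1: ✓ SUBGT  r4←0xdb
2: ✓ MOVLS  r3←0x6d
3: ✓ CMP  NZCV=1010
4: ✓ MOVLE  r3←0xa3
5: ✓ MOVHI  r2←0x88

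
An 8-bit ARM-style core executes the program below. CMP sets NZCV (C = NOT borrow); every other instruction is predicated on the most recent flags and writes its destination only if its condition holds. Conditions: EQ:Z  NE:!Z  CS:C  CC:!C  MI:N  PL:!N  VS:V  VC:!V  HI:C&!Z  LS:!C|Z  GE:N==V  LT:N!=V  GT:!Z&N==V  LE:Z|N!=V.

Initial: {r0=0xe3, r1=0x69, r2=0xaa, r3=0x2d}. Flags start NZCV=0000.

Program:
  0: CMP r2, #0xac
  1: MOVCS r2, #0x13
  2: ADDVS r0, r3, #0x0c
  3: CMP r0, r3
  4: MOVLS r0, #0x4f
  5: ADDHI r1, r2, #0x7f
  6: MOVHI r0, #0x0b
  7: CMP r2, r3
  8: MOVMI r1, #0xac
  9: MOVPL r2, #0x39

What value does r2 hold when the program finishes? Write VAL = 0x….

VAL = 0x39

[0] flags=1000 → (cmp)
[1] flags=1000 CS?F → skip
[2] flags=1000 VS?F → skip
[3] flags=1010 → (cmp)
[4] flags=1010 LS?F → skip
[5] flags=1010 HI?T → r1=0x29
[6] flags=1010 HI?T → r0=0x0b
[7] flags=0011 → (cmp)
[8] flags=0011 MI?F → skip
[9] flags=0011 PL?T → r2=0x39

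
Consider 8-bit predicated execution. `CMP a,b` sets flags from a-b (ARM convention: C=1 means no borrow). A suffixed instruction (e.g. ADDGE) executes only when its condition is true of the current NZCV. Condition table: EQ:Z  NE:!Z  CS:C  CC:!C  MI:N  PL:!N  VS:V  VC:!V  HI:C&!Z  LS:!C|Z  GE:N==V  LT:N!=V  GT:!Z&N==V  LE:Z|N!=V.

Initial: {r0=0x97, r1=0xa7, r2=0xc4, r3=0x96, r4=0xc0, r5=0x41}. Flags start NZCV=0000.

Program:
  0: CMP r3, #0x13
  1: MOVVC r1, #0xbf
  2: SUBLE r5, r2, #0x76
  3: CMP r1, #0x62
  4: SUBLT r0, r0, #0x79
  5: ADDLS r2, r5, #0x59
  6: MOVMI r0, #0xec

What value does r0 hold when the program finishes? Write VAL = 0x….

0: ✓ CMP  NZCV=1010
1: ✓ MOVVC  r1←0xbf
2: ✓ SUBLE  r5←0x4e
3: ✓ CMP  NZCV=0011
4: ✓ SUBLT  r0←0x1e
5: · ADDLS
6: · MOVMI

VAL = 0x1e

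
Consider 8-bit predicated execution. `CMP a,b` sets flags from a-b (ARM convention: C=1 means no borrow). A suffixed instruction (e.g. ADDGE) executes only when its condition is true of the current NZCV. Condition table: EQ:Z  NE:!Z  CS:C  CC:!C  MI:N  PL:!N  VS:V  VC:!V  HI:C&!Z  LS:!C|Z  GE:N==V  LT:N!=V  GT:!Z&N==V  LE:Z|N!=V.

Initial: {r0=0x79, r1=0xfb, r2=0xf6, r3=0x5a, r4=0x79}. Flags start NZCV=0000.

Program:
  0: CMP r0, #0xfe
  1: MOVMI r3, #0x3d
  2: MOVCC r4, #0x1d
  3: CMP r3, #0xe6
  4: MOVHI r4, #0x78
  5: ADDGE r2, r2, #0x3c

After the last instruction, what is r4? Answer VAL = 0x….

VAL = 0x1d

0: ✓ CMP  NZCV=0000
1: · MOVMI
2: ✓ MOVCC  r4←0x1d
3: ✓ CMP  NZCV=0000
4: · MOVHI
5: ✓ ADDGE  r2←0x32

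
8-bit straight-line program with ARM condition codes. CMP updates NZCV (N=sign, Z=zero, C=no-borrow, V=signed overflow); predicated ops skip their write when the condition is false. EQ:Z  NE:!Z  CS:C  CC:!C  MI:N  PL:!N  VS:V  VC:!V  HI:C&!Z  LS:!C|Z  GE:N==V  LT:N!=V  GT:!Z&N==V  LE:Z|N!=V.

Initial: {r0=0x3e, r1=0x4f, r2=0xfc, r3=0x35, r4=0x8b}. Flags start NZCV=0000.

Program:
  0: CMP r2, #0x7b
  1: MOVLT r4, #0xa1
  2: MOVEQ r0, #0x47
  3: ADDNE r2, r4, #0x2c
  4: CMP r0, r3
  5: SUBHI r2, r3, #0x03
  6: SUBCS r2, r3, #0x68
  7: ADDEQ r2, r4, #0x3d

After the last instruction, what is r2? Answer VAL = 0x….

[0] flags=1010 → (cmp)
[1] flags=1010 LT?T → r4=0xa1
[2] flags=1010 EQ?F → skip
[3] flags=1010 NE?T → r2=0xcd
[4] flags=0010 → (cmp)
[5] flags=0010 HI?T → r2=0x32
[6] flags=0010 CS?T → r2=0xcd
[7] flags=0010 EQ?F → skip

VAL = 0xcd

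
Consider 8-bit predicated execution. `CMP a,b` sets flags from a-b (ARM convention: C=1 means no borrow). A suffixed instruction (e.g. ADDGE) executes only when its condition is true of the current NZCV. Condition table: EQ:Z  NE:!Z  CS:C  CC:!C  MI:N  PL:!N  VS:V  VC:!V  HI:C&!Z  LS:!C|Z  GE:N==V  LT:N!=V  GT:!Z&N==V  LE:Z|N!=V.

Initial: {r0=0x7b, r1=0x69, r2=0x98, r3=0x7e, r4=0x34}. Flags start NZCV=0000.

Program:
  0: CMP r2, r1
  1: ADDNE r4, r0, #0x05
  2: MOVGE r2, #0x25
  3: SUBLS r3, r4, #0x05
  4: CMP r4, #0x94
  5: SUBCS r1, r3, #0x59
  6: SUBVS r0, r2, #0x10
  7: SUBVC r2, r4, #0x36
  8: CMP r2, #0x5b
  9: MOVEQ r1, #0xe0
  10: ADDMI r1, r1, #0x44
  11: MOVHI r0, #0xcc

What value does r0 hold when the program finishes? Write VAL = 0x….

VAL = 0x7b

[0] flags=0011 → (cmp)
[1] flags=0011 NE?T → r4=0x80
[2] flags=0011 GE?F → skip
[3] flags=0011 LS?F → skip
[4] flags=1000 → (cmp)
[5] flags=1000 CS?F → skip
[6] flags=1000 VS?F → skip
[7] flags=1000 VC?T → r2=0x4a
[8] flags=1000 → (cmp)
[9] flags=1000 EQ?F → skip
[10] flags=1000 MI?T → r1=0xad
[11] flags=1000 HI?F → skip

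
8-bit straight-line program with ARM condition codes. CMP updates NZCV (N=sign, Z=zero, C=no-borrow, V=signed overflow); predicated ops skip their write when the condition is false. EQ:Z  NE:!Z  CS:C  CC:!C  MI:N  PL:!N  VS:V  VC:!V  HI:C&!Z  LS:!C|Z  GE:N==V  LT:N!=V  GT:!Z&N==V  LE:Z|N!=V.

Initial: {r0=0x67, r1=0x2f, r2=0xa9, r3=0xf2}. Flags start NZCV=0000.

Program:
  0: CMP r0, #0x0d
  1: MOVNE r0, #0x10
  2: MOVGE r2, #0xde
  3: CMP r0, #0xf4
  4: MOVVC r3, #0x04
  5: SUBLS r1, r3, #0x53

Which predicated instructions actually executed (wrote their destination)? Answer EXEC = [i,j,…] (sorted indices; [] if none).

[0] flags=0010 → (cmp)
[1] flags=0010 NE?T → r0=0x10
[2] flags=0010 GE?T → r2=0xde
[3] flags=0000 → (cmp)
[4] flags=0000 VC?T → r3=0x04
[5] flags=0000 LS?T → r1=0xb1

EXEC = [1,2,4,5]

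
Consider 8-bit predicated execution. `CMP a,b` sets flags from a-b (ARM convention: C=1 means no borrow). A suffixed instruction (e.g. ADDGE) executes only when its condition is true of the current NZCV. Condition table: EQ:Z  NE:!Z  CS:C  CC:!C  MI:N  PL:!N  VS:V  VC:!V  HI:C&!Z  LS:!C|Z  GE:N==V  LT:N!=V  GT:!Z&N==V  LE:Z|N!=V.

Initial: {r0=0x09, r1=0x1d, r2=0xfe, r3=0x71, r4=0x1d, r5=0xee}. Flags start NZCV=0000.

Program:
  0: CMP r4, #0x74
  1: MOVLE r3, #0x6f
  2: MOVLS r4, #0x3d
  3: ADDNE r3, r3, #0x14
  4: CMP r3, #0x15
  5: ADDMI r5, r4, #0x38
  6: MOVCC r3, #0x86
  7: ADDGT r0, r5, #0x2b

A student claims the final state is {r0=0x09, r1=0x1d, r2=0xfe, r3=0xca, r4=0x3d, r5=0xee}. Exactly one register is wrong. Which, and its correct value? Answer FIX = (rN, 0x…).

FIX = (r3, 0x83)

0: ✓ CMP  NZCV=1000
1: ✓ MOVLE  r3←0x6f
2: ✓ MOVLS  r4←0x3d
3: ✓ ADDNE  r3←0x83
4: ✓ CMP  NZCV=0011
5: · ADDMI
6: · MOVCC
7: · ADDGT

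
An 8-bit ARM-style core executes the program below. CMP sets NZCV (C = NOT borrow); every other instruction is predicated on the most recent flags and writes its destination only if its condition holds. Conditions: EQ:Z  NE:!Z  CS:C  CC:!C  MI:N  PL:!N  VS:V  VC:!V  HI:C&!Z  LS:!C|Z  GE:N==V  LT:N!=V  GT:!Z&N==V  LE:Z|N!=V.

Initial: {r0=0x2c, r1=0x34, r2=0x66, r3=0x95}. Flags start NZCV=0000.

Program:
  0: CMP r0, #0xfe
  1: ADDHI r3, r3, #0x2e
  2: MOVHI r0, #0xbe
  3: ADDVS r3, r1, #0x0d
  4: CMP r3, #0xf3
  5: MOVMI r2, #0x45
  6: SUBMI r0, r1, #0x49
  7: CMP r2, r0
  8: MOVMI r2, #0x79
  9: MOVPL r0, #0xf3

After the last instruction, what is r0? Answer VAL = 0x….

0: ✓ CMP  NZCV=0000
1: · ADDHI
2: · MOVHI
3: · ADDVS
4: ✓ CMP  NZCV=1000
5: ✓ MOVMI  r2←0x45
6: ✓ SUBMI  r0←0xeb
7: ✓ CMP  NZCV=0000
8: · MOVMI
9: ✓ MOVPL  r0←0xf3

VAL = 0xf3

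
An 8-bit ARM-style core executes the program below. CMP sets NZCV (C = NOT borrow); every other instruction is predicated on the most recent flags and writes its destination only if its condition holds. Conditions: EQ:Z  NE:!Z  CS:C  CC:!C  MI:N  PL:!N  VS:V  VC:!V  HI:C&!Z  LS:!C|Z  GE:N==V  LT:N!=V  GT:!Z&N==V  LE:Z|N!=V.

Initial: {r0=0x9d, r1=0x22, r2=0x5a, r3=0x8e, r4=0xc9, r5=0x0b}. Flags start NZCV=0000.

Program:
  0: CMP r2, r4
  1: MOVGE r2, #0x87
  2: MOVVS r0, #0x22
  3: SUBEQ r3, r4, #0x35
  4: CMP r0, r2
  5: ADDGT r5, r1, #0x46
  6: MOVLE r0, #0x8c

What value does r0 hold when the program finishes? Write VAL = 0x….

VAL = 0x22

[0] flags=1001 → (cmp)
[1] flags=1001 GE?T → r2=0x87
[2] flags=1001 VS?T → r0=0x22
[3] flags=1001 EQ?F → skip
[4] flags=1001 → (cmp)
[5] flags=1001 GT?T → r5=0x68
[6] flags=1001 LE?F → skip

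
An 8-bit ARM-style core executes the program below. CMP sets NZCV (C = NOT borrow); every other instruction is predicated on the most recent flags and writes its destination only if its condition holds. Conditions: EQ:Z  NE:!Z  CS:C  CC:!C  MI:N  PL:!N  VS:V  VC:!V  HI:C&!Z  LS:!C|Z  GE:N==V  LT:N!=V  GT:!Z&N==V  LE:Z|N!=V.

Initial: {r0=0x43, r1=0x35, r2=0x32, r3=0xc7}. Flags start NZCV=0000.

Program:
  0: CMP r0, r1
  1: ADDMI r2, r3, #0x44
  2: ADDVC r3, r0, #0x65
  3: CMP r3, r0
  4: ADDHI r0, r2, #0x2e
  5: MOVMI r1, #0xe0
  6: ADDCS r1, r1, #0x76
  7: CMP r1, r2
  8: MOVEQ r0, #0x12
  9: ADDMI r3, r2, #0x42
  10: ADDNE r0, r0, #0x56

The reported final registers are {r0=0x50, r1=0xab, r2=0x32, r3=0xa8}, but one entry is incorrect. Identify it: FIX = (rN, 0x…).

FIX = (r0, 0xb6)

[0] flags=0010 → (cmp)
[1] flags=0010 MI?F → skip
[2] flags=0010 VC?T → r3=0xa8
[3] flags=0011 → (cmp)
[4] flags=0011 HI?T → r0=0x60
[5] flags=0011 MI?F → skip
[6] flags=0011 CS?T → r1=0xab
[7] flags=0011 → (cmp)
[8] flags=0011 EQ?F → skip
[9] flags=0011 MI?F → skip
[10] flags=0011 NE?T → r0=0xb6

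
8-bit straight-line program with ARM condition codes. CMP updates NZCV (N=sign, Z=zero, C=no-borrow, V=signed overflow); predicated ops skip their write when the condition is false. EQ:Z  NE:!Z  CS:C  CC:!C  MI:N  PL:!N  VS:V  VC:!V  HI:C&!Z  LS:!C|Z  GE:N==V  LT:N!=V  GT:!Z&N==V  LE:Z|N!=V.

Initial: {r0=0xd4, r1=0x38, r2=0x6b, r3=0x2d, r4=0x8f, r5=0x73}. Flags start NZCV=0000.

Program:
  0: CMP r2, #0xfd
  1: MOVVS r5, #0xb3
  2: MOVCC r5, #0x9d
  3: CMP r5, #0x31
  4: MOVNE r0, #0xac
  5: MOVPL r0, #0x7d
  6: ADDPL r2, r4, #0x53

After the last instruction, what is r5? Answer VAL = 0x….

VAL = 0x9d

[0] flags=0000 → (cmp)
[1] flags=0000 VS?F → skip
[2] flags=0000 CC?T → r5=0x9d
[3] flags=0011 → (cmp)
[4] flags=0011 NE?T → r0=0xac
[5] flags=0011 PL?T → r0=0x7d
[6] flags=0011 PL?T → r2=0xe2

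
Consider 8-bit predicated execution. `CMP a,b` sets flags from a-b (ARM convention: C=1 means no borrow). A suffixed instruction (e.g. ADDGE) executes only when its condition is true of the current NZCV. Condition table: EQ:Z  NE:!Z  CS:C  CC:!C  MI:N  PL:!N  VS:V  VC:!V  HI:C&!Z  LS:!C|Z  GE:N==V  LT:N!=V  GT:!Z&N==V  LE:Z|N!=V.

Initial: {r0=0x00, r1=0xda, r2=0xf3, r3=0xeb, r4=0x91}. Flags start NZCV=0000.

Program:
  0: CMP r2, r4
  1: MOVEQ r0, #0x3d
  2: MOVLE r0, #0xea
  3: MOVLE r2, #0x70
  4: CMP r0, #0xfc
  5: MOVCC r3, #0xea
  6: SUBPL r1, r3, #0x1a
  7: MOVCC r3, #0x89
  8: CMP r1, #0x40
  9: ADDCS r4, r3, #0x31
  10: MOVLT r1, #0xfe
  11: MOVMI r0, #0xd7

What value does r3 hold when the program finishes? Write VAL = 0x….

0: ✓ CMP  NZCV=0010
1: · MOVEQ
2: · MOVLE
3: · MOVLE
4: ✓ CMP  NZCV=0000
5: ✓ MOVCC  r3←0xea
6: ✓ SUBPL  r1←0xd0
7: ✓ MOVCC  r3←0x89
8: ✓ CMP  NZCV=1010
9: ✓ ADDCS  r4←0xba
10: ✓ MOVLT  r1←0xfe
11: ✓ MOVMI  r0←0xd7

VAL = 0x89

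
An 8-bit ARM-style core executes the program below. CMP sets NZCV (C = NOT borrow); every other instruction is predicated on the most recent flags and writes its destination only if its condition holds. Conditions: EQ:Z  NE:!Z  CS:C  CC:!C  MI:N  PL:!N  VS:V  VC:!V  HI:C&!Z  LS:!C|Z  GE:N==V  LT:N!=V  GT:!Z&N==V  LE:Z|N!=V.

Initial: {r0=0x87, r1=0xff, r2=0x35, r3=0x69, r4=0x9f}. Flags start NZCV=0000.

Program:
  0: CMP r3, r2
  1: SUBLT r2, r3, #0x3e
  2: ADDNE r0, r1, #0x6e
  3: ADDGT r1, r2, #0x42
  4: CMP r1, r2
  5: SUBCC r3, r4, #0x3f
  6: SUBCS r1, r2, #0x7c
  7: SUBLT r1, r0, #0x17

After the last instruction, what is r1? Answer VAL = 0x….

VAL = 0xb9

0: ✓ CMP  NZCV=0010
1: · SUBLT
2: ✓ ADDNE  r0←0x6d
3: ✓ ADDGT  r1←0x77
4: ✓ CMP  NZCV=0010
5: · SUBCC
6: ✓ SUBCS  r1←0xb9
7: · SUBLT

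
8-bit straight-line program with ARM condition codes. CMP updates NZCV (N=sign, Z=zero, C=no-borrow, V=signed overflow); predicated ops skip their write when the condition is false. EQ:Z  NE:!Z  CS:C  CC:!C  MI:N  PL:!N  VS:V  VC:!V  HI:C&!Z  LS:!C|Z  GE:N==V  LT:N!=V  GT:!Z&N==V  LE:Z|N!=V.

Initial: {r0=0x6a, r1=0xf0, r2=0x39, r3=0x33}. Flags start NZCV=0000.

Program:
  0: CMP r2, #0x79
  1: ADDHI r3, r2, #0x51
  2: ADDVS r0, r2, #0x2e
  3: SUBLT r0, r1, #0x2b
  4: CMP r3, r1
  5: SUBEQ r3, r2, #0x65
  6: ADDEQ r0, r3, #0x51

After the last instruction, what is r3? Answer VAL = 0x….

[0] flags=1000 → (cmp)
[1] flags=1000 HI?F → skip
[2] flags=1000 VS?F → skip
[3] flags=1000 LT?T → r0=0xc5
[4] flags=0000 → (cmp)
[5] flags=0000 EQ?F → skip
[6] flags=0000 EQ?F → skip

VAL = 0x33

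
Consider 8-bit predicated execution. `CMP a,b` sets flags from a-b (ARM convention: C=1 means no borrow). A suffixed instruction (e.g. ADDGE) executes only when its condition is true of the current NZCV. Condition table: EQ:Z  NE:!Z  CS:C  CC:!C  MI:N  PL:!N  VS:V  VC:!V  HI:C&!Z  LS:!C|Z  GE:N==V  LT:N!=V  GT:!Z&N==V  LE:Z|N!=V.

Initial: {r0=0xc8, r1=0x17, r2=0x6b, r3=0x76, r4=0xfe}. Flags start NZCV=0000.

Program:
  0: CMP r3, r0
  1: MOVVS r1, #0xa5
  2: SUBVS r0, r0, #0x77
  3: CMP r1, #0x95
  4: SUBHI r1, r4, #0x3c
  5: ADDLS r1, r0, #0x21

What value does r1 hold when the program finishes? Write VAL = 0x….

VAL = 0xc2

0: ✓ CMP  NZCV=1001
1: ✓ MOVVS  r1←0xa5
2: ✓ SUBVS  r0←0x51
3: ✓ CMP  NZCV=0010
4: ✓ SUBHI  r1←0xc2
5: · ADDLS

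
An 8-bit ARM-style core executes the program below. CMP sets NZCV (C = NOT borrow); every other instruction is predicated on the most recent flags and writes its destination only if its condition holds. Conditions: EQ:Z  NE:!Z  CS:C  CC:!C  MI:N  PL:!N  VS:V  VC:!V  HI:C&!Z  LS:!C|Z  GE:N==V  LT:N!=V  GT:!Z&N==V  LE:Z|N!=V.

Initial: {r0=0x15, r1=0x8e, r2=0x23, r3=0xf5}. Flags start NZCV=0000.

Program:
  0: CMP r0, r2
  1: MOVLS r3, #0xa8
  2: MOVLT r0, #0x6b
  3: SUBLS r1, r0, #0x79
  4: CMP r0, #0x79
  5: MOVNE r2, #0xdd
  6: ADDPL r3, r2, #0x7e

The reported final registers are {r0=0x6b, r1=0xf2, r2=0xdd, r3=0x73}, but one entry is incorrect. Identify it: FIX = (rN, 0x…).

FIX = (r3, 0xa8)

0: ✓ CMP  NZCV=1000
1: ✓ MOVLS  r3←0xa8
2: ✓ MOVLT  r0←0x6b
3: ✓ SUBLS  r1←0xf2
4: ✓ CMP  NZCV=1000
5: ✓ MOVNE  r2←0xdd
6: · ADDPL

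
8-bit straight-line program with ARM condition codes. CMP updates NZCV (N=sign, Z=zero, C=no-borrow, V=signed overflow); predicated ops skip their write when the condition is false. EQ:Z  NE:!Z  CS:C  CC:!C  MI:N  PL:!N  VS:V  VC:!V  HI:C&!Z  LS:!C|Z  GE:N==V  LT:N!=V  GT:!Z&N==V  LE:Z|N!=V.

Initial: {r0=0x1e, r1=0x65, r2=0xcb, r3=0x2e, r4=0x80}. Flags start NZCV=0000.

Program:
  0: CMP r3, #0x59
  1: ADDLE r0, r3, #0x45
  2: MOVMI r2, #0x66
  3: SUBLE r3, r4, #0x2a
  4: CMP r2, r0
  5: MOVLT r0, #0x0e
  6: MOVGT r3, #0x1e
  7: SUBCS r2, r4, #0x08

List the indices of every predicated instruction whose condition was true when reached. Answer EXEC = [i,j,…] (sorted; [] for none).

[0] flags=1000 → (cmp)
[1] flags=1000 LE?T → r0=0x73
[2] flags=1000 MI?T → r2=0x66
[3] flags=1000 LE?T → r3=0x56
[4] flags=1000 → (cmp)
[5] flags=1000 LT?T → r0=0x0e
[6] flags=1000 GT?F → skip
[7] flags=1000 CS?F → skip

EXEC = [1,2,3,5]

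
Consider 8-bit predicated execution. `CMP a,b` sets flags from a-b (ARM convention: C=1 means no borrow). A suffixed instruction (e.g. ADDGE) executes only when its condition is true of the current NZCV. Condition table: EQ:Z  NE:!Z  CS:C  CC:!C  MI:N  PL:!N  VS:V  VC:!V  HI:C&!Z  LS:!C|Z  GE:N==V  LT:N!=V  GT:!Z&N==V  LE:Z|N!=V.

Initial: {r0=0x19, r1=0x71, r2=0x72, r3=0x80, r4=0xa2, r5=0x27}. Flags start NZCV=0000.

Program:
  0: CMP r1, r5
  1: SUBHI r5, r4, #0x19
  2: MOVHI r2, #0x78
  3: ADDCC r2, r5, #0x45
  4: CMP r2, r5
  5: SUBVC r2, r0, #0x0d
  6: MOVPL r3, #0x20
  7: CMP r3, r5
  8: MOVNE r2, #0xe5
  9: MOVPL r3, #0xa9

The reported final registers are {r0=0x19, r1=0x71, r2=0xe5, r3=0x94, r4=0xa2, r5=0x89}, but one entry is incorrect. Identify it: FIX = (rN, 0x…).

0: ✓ CMP  NZCV=0010
1: ✓ SUBHI  r5←0x89
2: ✓ MOVHI  r2←0x78
3: · ADDCC
4: ✓ CMP  NZCV=1001
5: · SUBVC
6: · MOVPL
7: ✓ CMP  NZCV=1000
8: ✓ MOVNE  r2←0xe5
9: · MOVPL

FIX = (r3, 0x80)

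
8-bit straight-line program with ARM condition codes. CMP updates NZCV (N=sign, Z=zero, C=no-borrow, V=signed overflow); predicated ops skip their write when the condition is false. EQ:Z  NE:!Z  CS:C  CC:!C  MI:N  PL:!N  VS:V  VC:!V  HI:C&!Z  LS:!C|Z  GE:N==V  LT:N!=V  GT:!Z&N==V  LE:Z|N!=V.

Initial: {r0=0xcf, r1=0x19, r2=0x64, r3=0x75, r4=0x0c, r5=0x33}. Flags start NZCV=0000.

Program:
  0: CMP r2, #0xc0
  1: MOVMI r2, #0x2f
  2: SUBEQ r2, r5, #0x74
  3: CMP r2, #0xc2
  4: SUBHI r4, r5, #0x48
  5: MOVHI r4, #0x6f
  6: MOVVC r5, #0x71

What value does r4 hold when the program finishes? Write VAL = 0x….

VAL = 0x0c

[0] flags=1001 → (cmp)
[1] flags=1001 MI?T → r2=0x2f
[2] flags=1001 EQ?F → skip
[3] flags=0000 → (cmp)
[4] flags=0000 HI?F → skip
[5] flags=0000 HI?F → skip
[6] flags=0000 VC?T → r5=0x71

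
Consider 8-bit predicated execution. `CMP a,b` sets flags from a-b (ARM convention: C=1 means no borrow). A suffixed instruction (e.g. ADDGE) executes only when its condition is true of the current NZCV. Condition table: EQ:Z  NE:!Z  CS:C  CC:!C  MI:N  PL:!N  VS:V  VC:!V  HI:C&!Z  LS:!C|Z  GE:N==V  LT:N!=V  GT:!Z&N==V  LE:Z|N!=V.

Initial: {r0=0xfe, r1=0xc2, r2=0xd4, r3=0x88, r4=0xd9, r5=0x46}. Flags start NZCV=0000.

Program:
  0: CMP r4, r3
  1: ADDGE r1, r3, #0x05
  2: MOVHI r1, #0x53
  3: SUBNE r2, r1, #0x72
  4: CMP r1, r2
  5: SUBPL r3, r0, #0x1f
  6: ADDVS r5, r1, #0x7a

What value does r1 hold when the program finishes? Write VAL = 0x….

VAL = 0x53

[0] flags=0010 → (cmp)
[1] flags=0010 GE?T → r1=0x8d
[2] flags=0010 HI?T → r1=0x53
[3] flags=0010 NE?T → r2=0xe1
[4] flags=0000 → (cmp)
[5] flags=0000 PL?T → r3=0xdf
[6] flags=0000 VS?F → skip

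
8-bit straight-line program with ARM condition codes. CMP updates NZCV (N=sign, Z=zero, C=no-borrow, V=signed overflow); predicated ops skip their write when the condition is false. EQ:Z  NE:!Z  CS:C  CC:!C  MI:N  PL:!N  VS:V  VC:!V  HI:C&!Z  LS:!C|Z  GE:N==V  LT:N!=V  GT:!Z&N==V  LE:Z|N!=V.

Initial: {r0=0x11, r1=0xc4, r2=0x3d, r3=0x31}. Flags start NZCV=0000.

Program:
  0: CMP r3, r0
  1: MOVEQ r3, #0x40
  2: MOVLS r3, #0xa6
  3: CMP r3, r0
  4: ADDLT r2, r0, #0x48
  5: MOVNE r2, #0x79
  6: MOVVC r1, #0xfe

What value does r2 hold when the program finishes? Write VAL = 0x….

0: ✓ CMP  NZCV=0010
1: · MOVEQ
2: · MOVLS
3: ✓ CMP  NZCV=0010
4: · ADDLT
5: ✓ MOVNE  r2←0x79
6: ✓ MOVVC  r1←0xfe

VAL = 0x79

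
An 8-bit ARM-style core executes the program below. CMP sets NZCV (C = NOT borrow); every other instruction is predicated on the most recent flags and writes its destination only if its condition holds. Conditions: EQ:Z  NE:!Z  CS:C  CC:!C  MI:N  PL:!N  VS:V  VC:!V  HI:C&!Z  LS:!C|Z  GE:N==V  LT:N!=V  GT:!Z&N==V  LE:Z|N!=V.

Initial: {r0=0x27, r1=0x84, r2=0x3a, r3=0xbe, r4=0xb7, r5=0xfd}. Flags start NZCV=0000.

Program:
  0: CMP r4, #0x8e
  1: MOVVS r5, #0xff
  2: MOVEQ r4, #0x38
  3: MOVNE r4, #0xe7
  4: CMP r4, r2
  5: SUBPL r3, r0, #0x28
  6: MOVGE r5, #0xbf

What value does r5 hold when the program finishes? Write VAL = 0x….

[0] flags=0010 → (cmp)
[1] flags=0010 VS?F → skip
[2] flags=0010 EQ?F → skip
[3] flags=0010 NE?T → r4=0xe7
[4] flags=1010 → (cmp)
[5] flags=1010 PL?F → skip
[6] flags=1010 GE?F → skip

VAL = 0xfd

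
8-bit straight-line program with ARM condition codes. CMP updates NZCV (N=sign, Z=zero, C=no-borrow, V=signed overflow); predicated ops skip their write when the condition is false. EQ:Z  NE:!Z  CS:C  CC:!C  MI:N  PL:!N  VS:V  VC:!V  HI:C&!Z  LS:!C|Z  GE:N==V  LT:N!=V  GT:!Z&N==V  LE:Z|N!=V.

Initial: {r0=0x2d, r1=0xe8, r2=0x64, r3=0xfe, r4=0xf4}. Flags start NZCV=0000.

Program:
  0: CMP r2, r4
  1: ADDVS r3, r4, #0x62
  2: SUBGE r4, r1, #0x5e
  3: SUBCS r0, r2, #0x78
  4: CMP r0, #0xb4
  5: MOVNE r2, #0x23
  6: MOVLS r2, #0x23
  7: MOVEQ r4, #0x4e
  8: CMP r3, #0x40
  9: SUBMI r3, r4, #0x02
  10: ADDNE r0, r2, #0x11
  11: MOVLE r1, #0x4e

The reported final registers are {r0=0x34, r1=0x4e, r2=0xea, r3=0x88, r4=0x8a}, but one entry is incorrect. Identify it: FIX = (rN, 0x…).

[0] flags=0000 → (cmp)
[1] flags=0000 VS?F → skip
[2] flags=0000 GE?T → r4=0x8a
[3] flags=0000 CS?F → skip
[4] flags=0000 → (cmp)
[5] flags=0000 NE?T → r2=0x23
[6] flags=0000 LS?T → r2=0x23
[7] flags=0000 EQ?F → skip
[8] flags=1010 → (cmp)
[9] flags=1010 MI?T → r3=0x88
[10] flags=1010 NE?T → r0=0x34
[11] flags=1010 LE?T → r1=0x4e

FIX = (r2, 0x23)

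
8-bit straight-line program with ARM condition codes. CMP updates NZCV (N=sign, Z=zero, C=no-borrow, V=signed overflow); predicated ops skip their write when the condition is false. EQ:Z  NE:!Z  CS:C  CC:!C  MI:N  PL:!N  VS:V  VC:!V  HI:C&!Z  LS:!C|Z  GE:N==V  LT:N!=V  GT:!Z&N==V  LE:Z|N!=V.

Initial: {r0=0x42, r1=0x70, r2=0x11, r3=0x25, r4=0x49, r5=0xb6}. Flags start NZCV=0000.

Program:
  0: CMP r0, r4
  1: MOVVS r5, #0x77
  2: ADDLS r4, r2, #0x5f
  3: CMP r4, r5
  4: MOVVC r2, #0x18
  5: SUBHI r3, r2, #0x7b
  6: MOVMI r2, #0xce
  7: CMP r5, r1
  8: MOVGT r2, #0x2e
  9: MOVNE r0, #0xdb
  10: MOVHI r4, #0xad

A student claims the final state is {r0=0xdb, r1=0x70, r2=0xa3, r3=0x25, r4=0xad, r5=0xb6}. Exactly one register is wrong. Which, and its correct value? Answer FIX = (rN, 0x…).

FIX = (r2, 0xce)

[0] flags=1000 → (cmp)
[1] flags=1000 VS?F → skip
[2] flags=1000 LS?T → r4=0x70
[3] flags=1001 → (cmp)
[4] flags=1001 VC?F → skip
[5] flags=1001 HI?F → skip
[6] flags=1001 MI?T → r2=0xce
[7] flags=0011 → (cmp)
[8] flags=0011 GT?F → skip
[9] flags=0011 NE?T → r0=0xdb
[10] flags=0011 HI?T → r4=0xad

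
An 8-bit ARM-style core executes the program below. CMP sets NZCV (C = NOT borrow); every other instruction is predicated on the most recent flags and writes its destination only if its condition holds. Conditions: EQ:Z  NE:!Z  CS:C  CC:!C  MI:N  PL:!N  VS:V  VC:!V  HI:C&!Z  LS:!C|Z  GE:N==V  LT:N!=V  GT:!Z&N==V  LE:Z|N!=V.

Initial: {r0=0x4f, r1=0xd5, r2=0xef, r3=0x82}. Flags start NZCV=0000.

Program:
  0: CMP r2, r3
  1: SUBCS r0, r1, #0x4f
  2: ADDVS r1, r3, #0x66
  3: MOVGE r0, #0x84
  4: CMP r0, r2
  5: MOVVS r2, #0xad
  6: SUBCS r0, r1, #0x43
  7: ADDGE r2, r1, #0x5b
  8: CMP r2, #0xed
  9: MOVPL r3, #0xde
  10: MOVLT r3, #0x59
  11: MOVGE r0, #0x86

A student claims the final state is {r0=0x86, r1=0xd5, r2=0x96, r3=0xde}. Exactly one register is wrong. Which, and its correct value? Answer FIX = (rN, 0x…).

FIX = (r2, 0xef)

[0] flags=0010 → (cmp)
[1] flags=0010 CS?T → r0=0x86
[2] flags=0010 VS?F → skip
[3] flags=0010 GE?T → r0=0x84
[4] flags=1000 → (cmp)
[5] flags=1000 VS?F → skip
[6] flags=1000 CS?F → skip
[7] flags=1000 GE?F → skip
[8] flags=0010 → (cmp)
[9] flags=0010 PL?T → r3=0xde
[10] flags=0010 LT?F → skip
[11] flags=0010 GE?T → r0=0x86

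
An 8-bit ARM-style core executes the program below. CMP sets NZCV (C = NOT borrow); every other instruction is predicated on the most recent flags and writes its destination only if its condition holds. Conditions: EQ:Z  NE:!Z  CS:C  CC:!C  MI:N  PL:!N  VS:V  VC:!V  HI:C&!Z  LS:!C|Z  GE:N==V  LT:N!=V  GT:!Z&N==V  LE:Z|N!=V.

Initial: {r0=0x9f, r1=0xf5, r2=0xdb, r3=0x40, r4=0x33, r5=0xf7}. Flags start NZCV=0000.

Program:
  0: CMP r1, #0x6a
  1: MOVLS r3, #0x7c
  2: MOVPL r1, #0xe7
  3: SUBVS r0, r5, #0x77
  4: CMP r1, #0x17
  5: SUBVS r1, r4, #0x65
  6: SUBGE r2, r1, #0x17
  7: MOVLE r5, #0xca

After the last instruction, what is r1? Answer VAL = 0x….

0: ✓ CMP  NZCV=1010
1: · MOVLS
2: · MOVPL
3: · SUBVS
4: ✓ CMP  NZCV=1010
5: · SUBVS
6: · SUBGE
7: ✓ MOVLE  r5←0xca

VAL = 0xf5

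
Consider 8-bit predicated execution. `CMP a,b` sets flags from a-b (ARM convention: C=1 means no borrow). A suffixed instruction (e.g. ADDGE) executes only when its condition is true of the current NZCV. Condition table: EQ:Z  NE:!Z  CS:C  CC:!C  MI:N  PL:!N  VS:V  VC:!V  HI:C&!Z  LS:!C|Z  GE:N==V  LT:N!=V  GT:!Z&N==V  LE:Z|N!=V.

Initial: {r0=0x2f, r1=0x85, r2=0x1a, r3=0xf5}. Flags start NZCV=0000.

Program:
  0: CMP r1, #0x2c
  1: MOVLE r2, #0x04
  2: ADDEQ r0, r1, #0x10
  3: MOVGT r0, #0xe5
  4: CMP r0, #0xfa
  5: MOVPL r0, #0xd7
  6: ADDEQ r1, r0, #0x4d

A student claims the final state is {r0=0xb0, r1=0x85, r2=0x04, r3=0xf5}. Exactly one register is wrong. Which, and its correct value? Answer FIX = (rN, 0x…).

FIX = (r0, 0xd7)

[0] flags=0011 → (cmp)
[1] flags=0011 LE?T → r2=0x04
[2] flags=0011 EQ?F → skip
[3] flags=0011 GT?F → skip
[4] flags=0000 → (cmp)
[5] flags=0000 PL?T → r0=0xd7
[6] flags=0000 EQ?F → skip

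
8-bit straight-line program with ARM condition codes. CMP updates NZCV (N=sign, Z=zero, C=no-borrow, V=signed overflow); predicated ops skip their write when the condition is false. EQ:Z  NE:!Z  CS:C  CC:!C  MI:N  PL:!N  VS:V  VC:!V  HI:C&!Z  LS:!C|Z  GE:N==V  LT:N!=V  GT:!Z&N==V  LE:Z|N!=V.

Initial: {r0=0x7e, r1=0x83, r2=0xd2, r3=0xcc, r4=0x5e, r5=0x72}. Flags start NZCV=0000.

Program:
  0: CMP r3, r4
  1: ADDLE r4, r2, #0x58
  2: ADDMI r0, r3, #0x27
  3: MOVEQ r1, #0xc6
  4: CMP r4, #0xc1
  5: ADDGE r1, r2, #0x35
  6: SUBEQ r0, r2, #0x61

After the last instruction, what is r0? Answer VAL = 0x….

VAL = 0x7e

[0] flags=0011 → (cmp)
[1] flags=0011 LE?T → r4=0x2a
[2] flags=0011 MI?F → skip
[3] flags=0011 EQ?F → skip
[4] flags=0000 → (cmp)
[5] flags=0000 GE?T → r1=0x07
[6] flags=0000 EQ?F → skip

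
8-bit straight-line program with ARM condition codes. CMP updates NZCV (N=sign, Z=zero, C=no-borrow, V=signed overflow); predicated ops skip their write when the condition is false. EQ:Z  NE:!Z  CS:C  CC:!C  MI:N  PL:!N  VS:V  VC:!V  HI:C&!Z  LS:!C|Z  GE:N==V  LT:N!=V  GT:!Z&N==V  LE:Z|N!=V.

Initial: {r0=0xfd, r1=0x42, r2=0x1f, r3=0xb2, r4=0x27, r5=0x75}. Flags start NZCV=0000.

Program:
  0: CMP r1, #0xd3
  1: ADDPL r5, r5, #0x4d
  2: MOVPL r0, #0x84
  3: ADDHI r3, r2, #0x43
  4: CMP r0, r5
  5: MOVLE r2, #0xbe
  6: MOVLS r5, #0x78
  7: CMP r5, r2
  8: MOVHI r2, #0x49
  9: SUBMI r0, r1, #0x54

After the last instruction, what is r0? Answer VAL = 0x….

[0] flags=0000 → (cmp)
[1] flags=0000 PL?T → r5=0xc2
[2] flags=0000 PL?T → r0=0x84
[3] flags=0000 HI?F → skip
[4] flags=1000 → (cmp)
[5] flags=1000 LE?T → r2=0xbe
[6] flags=1000 LS?T → r5=0x78
[7] flags=1001 → (cmp)
[8] flags=1001 HI?F → skip
[9] flags=1001 MI?T → r0=0xee

VAL = 0xee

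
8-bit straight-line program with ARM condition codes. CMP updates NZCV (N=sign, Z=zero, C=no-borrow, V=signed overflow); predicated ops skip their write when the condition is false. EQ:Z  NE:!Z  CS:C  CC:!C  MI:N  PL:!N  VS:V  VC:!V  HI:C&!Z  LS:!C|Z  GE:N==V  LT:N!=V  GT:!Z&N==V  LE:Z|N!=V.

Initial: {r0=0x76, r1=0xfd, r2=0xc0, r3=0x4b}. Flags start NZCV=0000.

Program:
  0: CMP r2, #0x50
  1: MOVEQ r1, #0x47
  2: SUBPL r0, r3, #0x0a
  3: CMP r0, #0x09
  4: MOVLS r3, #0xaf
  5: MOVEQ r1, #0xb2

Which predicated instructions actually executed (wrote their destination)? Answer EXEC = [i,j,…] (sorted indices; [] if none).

EXEC = [2]

[0] flags=0011 → (cmp)
[1] flags=0011 EQ?F → skip
[2] flags=0011 PL?T → r0=0x41
[3] flags=0010 → (cmp)
[4] flags=0010 LS?F → skip
[5] flags=0010 EQ?F → skip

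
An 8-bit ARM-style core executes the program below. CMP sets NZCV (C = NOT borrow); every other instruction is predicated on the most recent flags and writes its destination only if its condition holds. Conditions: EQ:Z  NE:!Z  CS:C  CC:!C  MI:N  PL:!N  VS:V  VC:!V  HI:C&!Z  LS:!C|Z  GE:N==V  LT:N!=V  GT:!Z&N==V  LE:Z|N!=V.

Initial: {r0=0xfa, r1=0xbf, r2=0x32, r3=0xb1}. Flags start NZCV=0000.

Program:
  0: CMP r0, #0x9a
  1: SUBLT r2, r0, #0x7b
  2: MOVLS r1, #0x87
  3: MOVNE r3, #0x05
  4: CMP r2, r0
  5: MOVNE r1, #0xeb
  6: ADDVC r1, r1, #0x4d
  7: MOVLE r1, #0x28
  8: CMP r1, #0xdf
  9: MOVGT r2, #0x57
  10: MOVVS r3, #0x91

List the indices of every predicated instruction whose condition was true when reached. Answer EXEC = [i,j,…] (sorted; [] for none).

0: ✓ CMP  NZCV=0010
1: · SUBLT
2: · MOVLS
3: ✓ MOVNE  r3←0x05
4: ✓ CMP  NZCV=0000
5: ✓ MOVNE  r1←0xeb
6: ✓ ADDVC  r1←0x38
7: · MOVLE
8: ✓ CMP  NZCV=0000
9: ✓ MOVGT  r2←0x57
10: · MOVVS

EXEC = [3,5,6,9]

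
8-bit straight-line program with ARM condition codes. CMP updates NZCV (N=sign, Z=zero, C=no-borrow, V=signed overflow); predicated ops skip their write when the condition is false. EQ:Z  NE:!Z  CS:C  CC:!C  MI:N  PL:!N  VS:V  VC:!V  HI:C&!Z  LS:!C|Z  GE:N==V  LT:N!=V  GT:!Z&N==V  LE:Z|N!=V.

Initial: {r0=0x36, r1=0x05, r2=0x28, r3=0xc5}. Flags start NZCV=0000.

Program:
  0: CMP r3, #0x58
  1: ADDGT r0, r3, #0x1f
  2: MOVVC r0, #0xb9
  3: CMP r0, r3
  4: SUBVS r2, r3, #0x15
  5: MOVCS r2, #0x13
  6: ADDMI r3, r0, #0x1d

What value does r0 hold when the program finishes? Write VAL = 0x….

VAL = 0x36

0: ✓ CMP  NZCV=0011
1: · ADDGT
2: · MOVVC
3: ✓ CMP  NZCV=0000
4: · SUBVS
5: · MOVCS
6: · ADDMI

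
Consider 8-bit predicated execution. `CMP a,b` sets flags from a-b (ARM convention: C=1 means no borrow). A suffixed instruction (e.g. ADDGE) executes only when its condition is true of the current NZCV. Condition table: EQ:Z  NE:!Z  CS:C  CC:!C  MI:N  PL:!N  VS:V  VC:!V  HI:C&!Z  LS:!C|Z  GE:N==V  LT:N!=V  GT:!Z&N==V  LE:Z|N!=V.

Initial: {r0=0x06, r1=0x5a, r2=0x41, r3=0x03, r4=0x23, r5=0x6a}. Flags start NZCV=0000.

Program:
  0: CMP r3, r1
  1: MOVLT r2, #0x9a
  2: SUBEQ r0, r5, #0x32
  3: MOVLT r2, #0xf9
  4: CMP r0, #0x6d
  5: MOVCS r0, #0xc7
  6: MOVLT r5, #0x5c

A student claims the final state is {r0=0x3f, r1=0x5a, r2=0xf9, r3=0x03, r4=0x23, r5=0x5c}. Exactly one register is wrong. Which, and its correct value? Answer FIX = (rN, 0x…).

FIX = (r0, 0x06)

0: ✓ CMP  NZCV=1000
1: ✓ MOVLT  r2←0x9a
2: · SUBEQ
3: ✓ MOVLT  r2←0xf9
4: ✓ CMP  NZCV=1000
5: · MOVCS
6: ✓ MOVLT  r5←0x5c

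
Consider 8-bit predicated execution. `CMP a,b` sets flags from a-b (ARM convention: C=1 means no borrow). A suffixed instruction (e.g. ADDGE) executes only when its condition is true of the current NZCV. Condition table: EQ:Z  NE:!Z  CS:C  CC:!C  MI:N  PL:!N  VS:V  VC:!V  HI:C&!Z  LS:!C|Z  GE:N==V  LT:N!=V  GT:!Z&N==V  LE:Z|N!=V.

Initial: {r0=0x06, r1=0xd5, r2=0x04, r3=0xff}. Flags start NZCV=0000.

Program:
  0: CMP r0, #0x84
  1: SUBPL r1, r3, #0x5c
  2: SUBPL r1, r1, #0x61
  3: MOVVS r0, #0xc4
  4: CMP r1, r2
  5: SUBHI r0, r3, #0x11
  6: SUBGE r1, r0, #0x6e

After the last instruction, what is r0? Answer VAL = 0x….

VAL = 0xee

[0] flags=1001 → (cmp)
[1] flags=1001 PL?F → skip
[2] flags=1001 PL?F → skip
[3] flags=1001 VS?T → r0=0xc4
[4] flags=1010 → (cmp)
[5] flags=1010 HI?T → r0=0xee
[6] flags=1010 GE?F → skip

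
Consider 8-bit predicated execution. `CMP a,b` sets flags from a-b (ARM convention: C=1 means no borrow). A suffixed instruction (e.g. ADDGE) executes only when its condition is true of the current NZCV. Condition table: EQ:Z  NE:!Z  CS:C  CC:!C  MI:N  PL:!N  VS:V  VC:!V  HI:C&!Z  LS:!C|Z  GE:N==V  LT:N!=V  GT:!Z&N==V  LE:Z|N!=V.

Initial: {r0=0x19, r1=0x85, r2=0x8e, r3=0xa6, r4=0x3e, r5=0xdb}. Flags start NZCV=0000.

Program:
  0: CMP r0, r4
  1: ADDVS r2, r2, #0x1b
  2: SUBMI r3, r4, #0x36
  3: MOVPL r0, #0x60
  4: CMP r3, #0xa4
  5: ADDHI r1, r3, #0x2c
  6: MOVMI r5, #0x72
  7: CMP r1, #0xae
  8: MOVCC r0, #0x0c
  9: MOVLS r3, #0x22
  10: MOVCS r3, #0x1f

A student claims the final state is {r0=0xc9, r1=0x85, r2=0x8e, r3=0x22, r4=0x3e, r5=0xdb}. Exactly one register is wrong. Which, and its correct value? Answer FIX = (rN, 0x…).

FIX = (r0, 0x0c)

[0] flags=1000 → (cmp)
[1] flags=1000 VS?F → skip
[2] flags=1000 MI?T → r3=0x08
[3] flags=1000 PL?F → skip
[4] flags=0000 → (cmp)
[5] flags=0000 HI?F → skip
[6] flags=0000 MI?F → skip
[7] flags=1000 → (cmp)
[8] flags=1000 CC?T → r0=0x0c
[9] flags=1000 LS?T → r3=0x22
[10] flags=1000 CS?F → skip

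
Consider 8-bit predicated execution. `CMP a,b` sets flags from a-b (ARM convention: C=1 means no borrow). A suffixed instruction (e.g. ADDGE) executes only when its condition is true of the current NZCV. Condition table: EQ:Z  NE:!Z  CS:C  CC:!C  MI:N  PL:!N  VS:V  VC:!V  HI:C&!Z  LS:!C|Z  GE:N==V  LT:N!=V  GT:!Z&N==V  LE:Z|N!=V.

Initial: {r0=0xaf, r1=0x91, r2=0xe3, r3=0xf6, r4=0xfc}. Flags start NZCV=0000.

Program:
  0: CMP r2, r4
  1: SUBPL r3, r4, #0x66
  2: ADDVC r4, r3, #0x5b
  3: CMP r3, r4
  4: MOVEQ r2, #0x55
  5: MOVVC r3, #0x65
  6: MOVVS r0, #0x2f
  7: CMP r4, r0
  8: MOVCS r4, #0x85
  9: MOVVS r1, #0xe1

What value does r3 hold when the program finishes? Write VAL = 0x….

[0] flags=1000 → (cmp)
[1] flags=1000 PL?F → skip
[2] flags=1000 VC?T → r4=0x51
[3] flags=1010 → (cmp)
[4] flags=1010 EQ?F → skip
[5] flags=1010 VC?T → r3=0x65
[6] flags=1010 VS?F → skip
[7] flags=1001 → (cmp)
[8] flags=1001 CS?F → skip
[9] flags=1001 VS?T → r1=0xe1

VAL = 0x65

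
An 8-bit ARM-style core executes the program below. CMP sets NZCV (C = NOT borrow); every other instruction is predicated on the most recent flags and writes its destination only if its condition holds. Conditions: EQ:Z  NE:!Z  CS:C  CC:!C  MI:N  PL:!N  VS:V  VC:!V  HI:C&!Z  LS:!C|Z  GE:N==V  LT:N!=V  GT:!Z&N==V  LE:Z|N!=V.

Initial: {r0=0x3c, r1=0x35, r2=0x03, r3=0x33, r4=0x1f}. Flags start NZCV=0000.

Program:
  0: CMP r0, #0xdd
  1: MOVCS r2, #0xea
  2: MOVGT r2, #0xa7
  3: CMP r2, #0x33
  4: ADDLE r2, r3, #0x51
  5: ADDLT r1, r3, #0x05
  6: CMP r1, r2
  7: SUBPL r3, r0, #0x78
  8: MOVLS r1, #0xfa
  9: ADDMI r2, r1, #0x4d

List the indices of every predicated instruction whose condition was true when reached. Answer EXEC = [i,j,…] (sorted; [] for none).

EXEC = [2,4,5,8,9]

[0] flags=0000 → (cmp)
[1] flags=0000 CS?F → skip
[2] flags=0000 GT?T → r2=0xa7
[3] flags=0011 → (cmp)
[4] flags=0011 LE?T → r2=0x84
[5] flags=0011 LT?T → r1=0x38
[6] flags=1001 → (cmp)
[7] flags=1001 PL?F → skip
[8] flags=1001 LS?T → r1=0xfa
[9] flags=1001 MI?T → r2=0x47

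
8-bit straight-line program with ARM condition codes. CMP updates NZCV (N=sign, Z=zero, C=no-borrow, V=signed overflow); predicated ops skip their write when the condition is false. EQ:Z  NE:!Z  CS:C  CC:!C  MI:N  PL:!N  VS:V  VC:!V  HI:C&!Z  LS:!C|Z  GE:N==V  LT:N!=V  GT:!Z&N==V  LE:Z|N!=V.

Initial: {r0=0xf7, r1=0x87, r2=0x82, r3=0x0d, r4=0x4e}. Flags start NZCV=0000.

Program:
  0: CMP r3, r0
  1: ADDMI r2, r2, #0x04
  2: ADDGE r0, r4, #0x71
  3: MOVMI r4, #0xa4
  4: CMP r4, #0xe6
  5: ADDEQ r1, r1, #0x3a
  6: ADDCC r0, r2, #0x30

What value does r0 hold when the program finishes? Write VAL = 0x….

VAL = 0xb2

[0] flags=0000 → (cmp)
[1] flags=0000 MI?F → skip
[2] flags=0000 GE?T → r0=0xbf
[3] flags=0000 MI?F → skip
[4] flags=0000 → (cmp)
[5] flags=0000 EQ?F → skip
[6] flags=0000 CC?T → r0=0xb2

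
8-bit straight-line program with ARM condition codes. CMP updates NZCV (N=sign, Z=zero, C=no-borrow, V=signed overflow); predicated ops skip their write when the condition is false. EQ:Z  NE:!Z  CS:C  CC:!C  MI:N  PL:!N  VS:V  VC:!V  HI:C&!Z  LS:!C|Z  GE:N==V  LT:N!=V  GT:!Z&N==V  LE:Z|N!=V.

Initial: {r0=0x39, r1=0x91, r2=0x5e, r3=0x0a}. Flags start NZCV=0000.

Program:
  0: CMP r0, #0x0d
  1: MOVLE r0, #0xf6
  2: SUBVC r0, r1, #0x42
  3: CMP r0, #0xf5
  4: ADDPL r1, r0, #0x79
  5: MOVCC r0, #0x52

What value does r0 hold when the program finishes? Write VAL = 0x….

VAL = 0x52

0: ✓ CMP  NZCV=0010
1: · MOVLE
2: ✓ SUBVC  r0←0x4f
3: ✓ CMP  NZCV=0000
4: ✓ ADDPL  r1←0xc8
5: ✓ MOVCC  r0←0x52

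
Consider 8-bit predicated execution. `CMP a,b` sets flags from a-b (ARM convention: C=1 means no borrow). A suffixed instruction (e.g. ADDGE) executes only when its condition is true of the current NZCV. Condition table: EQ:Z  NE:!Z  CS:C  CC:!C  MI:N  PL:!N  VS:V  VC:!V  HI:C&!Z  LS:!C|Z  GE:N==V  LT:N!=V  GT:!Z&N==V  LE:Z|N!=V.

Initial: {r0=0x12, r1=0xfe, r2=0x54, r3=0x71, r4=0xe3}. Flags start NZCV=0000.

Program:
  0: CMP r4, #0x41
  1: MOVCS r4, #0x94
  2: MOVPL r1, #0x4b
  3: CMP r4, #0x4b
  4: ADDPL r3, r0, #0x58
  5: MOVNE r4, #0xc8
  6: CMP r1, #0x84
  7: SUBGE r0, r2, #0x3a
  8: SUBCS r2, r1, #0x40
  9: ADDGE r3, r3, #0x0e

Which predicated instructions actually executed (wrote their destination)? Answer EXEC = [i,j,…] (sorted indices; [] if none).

EXEC = [1,4,5,7,8,9]

[0] flags=1010 → (cmp)
[1] flags=1010 CS?T → r4=0x94
[2] flags=1010 PL?F → skip
[3] flags=0011 → (cmp)
[4] flags=0011 PL?T → r3=0x6a
[5] flags=0011 NE?T → r4=0xc8
[6] flags=0010 → (cmp)
[7] flags=0010 GE?T → r0=0x1a
[8] flags=0010 CS?T → r2=0xbe
[9] flags=0010 GE?T → r3=0x78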